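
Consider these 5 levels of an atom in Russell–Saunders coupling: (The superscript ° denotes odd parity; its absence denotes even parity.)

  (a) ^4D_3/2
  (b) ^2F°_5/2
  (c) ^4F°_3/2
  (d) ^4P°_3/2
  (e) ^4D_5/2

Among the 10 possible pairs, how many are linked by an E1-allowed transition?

4

(a)–(b): forbidden (ΔS).
(a)–(c): allowed.
(a)–(d): allowed.
(a)–(e): forbidden (parity).
(b)–(c): forbidden (parity, ΔS).
(b)–(d): forbidden (parity, ΔS, ΔL).
(b)–(e): forbidden (ΔS).
(c)–(d): forbidden (parity, ΔL).
(c)–(e): allowed.
(d)–(e): allowed.
Allowed pairs: 4 of 10.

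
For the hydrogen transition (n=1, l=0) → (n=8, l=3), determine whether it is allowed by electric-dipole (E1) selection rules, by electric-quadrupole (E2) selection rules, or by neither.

neither

Δl = 3 − 0 = +3; l_i + l_f = 3.
E1 (Δl = ±1): not satisfied.
E2 (Δl = 0,±2, l_i+l_f ≥ 2): not satisfied.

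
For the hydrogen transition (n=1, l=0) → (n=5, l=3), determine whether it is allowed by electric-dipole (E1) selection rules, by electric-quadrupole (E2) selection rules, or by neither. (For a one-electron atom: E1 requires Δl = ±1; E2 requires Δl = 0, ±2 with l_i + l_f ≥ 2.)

neither

Δl = 3 − 0 = +3; l_i + l_f = 3.
E1 (Δl = ±1): not satisfied.
E2 (Δl = 0,±2, l_i+l_f ≥ 2): not satisfied.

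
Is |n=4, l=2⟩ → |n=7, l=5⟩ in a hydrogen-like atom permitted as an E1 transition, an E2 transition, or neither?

neither

Δl = 5 − 2 = +3; l_i + l_f = 7.
E1 (Δl = ±1): not satisfied.
E2 (Δl = 0,±2, l_i+l_f ≥ 2): not satisfied.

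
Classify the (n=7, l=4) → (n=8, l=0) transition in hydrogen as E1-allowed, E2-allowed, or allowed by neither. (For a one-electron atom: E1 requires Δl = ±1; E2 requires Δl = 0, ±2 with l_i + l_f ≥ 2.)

neither

Δl = 0 − 4 = -4; l_i + l_f = 4.
E1 (Δl = ±1): not satisfied.
E2 (Δl = 0,±2, l_i+l_f ≥ 2): not satisfied.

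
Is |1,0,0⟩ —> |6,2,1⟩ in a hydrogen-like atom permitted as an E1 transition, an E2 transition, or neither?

E2

Δl = 2 − 0 = +2; l_i + l_f = 2.
Δm_l = +1.
E1 (Δl = ±1, |Δm_l| ≤ 1): not satisfied.
E2 (Δl = 0,±2, l_i+l_f ≥ 2, |Δm_l| ≤ 2): satisfied.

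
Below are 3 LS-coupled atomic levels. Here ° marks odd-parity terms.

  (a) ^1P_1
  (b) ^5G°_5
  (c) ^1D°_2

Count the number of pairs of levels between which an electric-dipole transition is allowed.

1

(a)–(b): forbidden (ΔS, ΔL, ΔJ).
(a)–(c): allowed.
(b)–(c): forbidden (parity, ΔS, ΔL, ΔJ).
Allowed pairs: 1 of 3.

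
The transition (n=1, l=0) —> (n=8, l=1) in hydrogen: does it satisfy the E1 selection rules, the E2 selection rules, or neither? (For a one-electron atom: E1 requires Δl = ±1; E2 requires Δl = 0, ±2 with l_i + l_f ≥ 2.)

Δl = 1 − 0 = +1; l_i + l_f = 1.
E1 (Δl = ±1): satisfied.
E2 (Δl = 0,±2, l_i+l_f ≥ 2): not satisfied.

E1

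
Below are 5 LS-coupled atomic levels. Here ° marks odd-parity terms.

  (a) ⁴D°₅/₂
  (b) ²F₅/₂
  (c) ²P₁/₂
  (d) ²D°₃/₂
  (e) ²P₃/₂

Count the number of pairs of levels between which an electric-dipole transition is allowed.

3

(a)–(b): forbidden (ΔS).
(a)–(c): forbidden (ΔS, ΔJ).
(a)–(d): forbidden (parity, ΔS).
(a)–(e): forbidden (ΔS).
(b)–(c): forbidden (parity, ΔL, ΔJ).
(b)–(d): allowed.
(b)–(e): forbidden (parity, ΔL).
(c)–(d): allowed.
(c)–(e): forbidden (parity).
(d)–(e): allowed.
Allowed pairs: 3 of 10.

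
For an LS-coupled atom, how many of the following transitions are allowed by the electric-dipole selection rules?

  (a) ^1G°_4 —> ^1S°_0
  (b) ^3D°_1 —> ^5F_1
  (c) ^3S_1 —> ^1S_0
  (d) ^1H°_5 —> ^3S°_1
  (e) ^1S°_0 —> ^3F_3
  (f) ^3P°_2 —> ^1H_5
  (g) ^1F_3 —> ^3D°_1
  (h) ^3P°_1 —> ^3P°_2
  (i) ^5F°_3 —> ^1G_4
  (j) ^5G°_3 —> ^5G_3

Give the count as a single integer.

(a) forbidden (parity, ΔL, ΔJ fail)
(b) forbidden (ΔS fails)
(c) forbidden (parity, ΔS, ΔL fail)
(d) forbidden (parity, ΔS, ΔL, ΔJ fail)
(e) forbidden (ΔS, ΔL, ΔJ fail)
(f) forbidden (ΔS, ΔL, ΔJ fail)
(g) forbidden (ΔS, ΔJ fail)
(h) forbidden (parity fails)
(i) forbidden (ΔS fails)
(j) allowed
Total allowed: 1 of 10.

1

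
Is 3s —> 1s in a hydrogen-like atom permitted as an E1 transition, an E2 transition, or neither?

Δl = 0 − 0 = +0; l_i + l_f = 0.
E1 (Δl = ±1): not satisfied.
E2 (Δl = 0,±2, l_i+l_f ≥ 2): not satisfied.

neither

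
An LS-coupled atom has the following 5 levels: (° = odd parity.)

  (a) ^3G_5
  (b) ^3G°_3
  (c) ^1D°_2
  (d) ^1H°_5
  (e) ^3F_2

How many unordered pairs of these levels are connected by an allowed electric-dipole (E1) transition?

(a)–(b): forbidden (ΔJ).
(a)–(c): forbidden (ΔS, ΔL, ΔJ).
(a)–(d): forbidden (ΔS).
(a)–(e): forbidden (parity, ΔJ).
(b)–(c): forbidden (parity, ΔS, ΔL).
(b)–(d): forbidden (parity, ΔS, ΔJ).
(b)–(e): allowed.
(c)–(d): forbidden (parity, ΔL, ΔJ).
(c)–(e): forbidden (ΔS).
(d)–(e): forbidden (ΔS, ΔL, ΔJ).
Allowed pairs: 1 of 10.

1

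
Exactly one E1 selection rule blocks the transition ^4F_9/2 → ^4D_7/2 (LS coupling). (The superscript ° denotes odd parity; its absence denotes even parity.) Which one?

parity

Reading off the term symbols: S 3/2→3/2, L 3→2, J 9/2→7/2, parity even→even.
Parity must change: even → even — fails.
ΔS = 0: S: 3/2 → 3/2 — ok.
ΔL = 0, ±1 (not L=0↔0): L: 3 → 2, ΔL = -1 — ok.
ΔJ = 0, ±1 (not J=0↔0): J: 9/2 → 7/2, ΔJ = -1 — ok.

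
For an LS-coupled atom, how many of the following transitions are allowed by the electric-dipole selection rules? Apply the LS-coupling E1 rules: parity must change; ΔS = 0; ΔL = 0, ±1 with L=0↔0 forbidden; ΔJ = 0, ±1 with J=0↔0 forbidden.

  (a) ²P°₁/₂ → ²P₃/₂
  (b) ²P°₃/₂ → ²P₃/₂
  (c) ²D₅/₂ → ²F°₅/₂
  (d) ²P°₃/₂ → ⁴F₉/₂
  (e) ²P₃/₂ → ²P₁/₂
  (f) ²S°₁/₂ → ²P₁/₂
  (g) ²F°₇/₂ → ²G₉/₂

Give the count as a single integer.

(a) allowed
(b) allowed
(c) allowed
(d) forbidden (ΔS, ΔL, ΔJ fail)
(e) forbidden (parity fails)
(f) allowed
(g) allowed
Total allowed: 5 of 7.

5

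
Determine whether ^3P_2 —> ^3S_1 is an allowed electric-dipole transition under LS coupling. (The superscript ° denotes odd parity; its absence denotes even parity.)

forbidden

Reading off the term symbols: S 1→1, L 1→0, J 2→1, parity even→even.
Parity must change: even → even — fails.
ΔS = 0: S: 1 → 1 — ok.
ΔL = 0, ±1 (not L=0↔0): L: 1 → 0, ΔL = -1 — ok.
ΔJ = 0, ±1 (not J=0↔0): J: 2 → 1, ΔJ = -1 — ok.
Rule(s) violated: parity.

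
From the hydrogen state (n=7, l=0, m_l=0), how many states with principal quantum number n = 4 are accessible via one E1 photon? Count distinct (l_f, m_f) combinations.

3

E1 requires Δl = ±1, so l_f ∈ {-1, 1}; with 0 ≤ l_f ≤ n_f−1 = 3, the allowed l_f values are {1}.
For l_f = 1: m_f ∈ {m_i−1, m_i, m_i+1} ∩ [−1, 1] = {-1, 0, 1} → 3 states.
Total: 3.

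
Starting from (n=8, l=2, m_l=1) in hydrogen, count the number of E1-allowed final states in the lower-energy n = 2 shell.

2

E1 requires Δl = ±1, so l_f ∈ {1, 3}; with 0 ≤ l_f ≤ n_f−1 = 1, the allowed l_f values are {1}.
For l_f = 1: m_f ∈ {m_i−1, m_i, m_i+1} ∩ [−1, 1] = {0, 1} → 2 states.
Total: 2.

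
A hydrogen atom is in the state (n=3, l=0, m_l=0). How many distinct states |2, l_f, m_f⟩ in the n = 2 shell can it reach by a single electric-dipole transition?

E1 requires Δl = ±1, so l_f ∈ {-1, 1}; with 0 ≤ l_f ≤ n_f−1 = 1, the allowed l_f values are {1}.
For l_f = 1: m_f ∈ {m_i−1, m_i, m_i+1} ∩ [−1, 1] = {-1, 0, 1} → 3 states.
Total: 3.

3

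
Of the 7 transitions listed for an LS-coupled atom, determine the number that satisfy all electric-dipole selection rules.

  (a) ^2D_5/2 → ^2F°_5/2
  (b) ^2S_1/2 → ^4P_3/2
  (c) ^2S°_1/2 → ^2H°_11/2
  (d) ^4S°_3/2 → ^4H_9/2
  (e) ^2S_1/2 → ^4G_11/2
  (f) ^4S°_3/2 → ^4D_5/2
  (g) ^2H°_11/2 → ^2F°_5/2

1

(a) allowed
(b) forbidden (parity, ΔS fail)
(c) forbidden (parity, ΔL, ΔJ fail)
(d) forbidden (ΔL, ΔJ fail)
(e) forbidden (parity, ΔS, ΔL, ΔJ fail)
(f) forbidden (ΔL fails)
(g) forbidden (parity, ΔL, ΔJ fail)
Total allowed: 1 of 7.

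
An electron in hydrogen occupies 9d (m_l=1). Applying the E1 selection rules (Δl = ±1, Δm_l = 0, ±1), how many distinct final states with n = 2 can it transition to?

E1 requires Δl = ±1, so l_f ∈ {1, 3}; with 0 ≤ l_f ≤ n_f−1 = 1, the allowed l_f values are {1}.
For l_f = 1: m_f ∈ {m_i−1, m_i, m_i+1} ∩ [−1, 1] = {0, 1} → 2 states.
Total: 2.

2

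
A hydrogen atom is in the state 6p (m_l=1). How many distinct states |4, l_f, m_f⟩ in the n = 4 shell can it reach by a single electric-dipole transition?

4

E1 requires Δl = ±1, so l_f ∈ {0, 2}; with 0 ≤ l_f ≤ n_f−1 = 3, the allowed l_f values are {0, 2}.
For l_f = 0: m_f ∈ {m_i−1, m_i, m_i+1} ∩ [−0, 0] = {0} → 1 state.
For l_f = 2: m_f ∈ {m_i−1, m_i, m_i+1} ∩ [−2, 2] = {0, 1, 2} → 3 states.
Total: 4.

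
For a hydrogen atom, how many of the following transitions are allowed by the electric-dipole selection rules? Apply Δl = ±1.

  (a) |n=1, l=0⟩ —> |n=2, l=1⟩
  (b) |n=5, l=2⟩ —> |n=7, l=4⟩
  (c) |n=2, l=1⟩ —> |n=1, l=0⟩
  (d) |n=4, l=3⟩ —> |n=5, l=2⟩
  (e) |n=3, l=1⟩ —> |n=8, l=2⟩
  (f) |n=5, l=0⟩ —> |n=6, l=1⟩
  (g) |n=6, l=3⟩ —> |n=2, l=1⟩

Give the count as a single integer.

(a) allowed
(b) forbidden — Δl = +2 (E1 requires Δl = ±1)
(c) allowed
(d) allowed
(e) allowed
(f) allowed
(g) forbidden — Δl = -2 (E1 requires Δl = ±1)
Total allowed: 5 of 7.

5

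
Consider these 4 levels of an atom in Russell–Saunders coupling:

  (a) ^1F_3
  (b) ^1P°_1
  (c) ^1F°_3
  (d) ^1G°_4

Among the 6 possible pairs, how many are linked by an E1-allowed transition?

(a)–(b): forbidden (ΔL, ΔJ).
(a)–(c): allowed.
(a)–(d): allowed.
(b)–(c): forbidden (parity, ΔL, ΔJ).
(b)–(d): forbidden (parity, ΔL, ΔJ).
(c)–(d): forbidden (parity).
Allowed pairs: 2 of 6.

2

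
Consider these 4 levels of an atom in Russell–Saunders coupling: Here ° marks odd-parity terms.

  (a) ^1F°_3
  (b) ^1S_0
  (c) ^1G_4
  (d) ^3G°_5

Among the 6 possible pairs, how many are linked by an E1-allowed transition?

1

(a)–(b): forbidden (ΔL, ΔJ).
(a)–(c): allowed.
(a)–(d): forbidden (parity, ΔS, ΔJ).
(b)–(c): forbidden (parity, ΔL, ΔJ).
(b)–(d): forbidden (ΔS, ΔL, ΔJ).
(c)–(d): forbidden (ΔS).
Allowed pairs: 1 of 6.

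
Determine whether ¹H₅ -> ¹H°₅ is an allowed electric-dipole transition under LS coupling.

allowed

ΔJ = 0, ±1 (not J=0↔0): J: 5 → 5, ΔJ = +0 — ok.
ΔL = 0, ±1 (not L=0↔0): L: 5 → 5, ΔL = +0 — ok.
Parity must change: even → odd — ok.
ΔS = 0: S: 0 → 0 — ok.
All four E1 rules are satisfied.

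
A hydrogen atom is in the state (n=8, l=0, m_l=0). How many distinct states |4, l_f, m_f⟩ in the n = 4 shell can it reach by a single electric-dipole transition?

E1 requires Δl = ±1, so l_f ∈ {-1, 1}; with 0 ≤ l_f ≤ n_f−1 = 3, the allowed l_f values are {1}.
For l_f = 1: m_f ∈ {m_i−1, m_i, m_i+1} ∩ [−1, 1] = {-1, 0, 1} → 3 states.
Total: 3.

3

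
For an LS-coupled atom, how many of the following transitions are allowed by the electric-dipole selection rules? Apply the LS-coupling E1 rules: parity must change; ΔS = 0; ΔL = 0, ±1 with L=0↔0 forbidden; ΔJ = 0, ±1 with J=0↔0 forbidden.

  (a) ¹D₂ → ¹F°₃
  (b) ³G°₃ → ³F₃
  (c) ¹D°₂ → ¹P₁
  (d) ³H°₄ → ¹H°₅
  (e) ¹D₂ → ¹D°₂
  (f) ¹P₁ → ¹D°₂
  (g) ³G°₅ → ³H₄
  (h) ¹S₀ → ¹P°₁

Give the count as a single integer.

7

(a) allowed
(b) allowed
(c) allowed
(d) forbidden (parity, ΔS fail)
(e) allowed
(f) allowed
(g) allowed
(h) allowed
Total allowed: 7 of 8.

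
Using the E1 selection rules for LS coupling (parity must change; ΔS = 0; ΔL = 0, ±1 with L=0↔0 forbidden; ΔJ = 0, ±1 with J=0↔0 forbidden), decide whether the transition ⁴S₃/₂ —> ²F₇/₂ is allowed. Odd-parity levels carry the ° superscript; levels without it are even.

Reading off the term symbols: S 3/2→1/2, L 0→3, J 3/2→7/2, parity even→even.
Parity must change: even → even — ✗.
ΔS = 0: S: 3/2 → 1/2 — ✗.
ΔL = 0, ±1 (not L=0↔0): L: 0 → 3, ΔL = +3 — ✗.
ΔJ = 0, ±1 (not J=0↔0): J: 3/2 → 7/2, ΔJ = +2 — ✗.
Rule(s) violated: parity, ΔS, ΔL, ΔJ.

forbidden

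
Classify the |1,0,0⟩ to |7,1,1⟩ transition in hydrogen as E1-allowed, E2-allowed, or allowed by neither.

E1

Δl = 1 − 0 = +1; l_i + l_f = 1.
Δm_l = +1.
E1 (Δl = ±1, |Δm_l| ≤ 1): satisfied.
E2 (Δl = 0,±2, l_i+l_f ≥ 2, |Δm_l| ≤ 2): not satisfied.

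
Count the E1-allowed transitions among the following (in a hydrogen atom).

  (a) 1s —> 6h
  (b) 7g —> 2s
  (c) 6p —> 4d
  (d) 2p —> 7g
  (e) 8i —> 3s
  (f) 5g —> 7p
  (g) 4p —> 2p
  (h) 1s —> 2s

1

(a) forbidden — Δl = +5 (E1 requires Δl = ±1)
(b) forbidden — Δl = -4 (E1 requires Δl = ±1)
(c) allowed
(d) forbidden — Δl = +3 (E1 requires Δl = ±1)
(e) forbidden — Δl = -6 (E1 requires Δl = ±1)
(f) forbidden — Δl = -3 (E1 requires Δl = ±1)
(g) forbidden — Δl = +0 (E1 requires Δl = ±1)
(h) forbidden — Δl = +0 (E1 requires Δl = ±1)
Total allowed: 1 of 8.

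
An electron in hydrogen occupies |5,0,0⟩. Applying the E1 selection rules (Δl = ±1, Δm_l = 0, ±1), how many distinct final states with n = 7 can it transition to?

3

E1 requires Δl = ±1, so l_f ∈ {-1, 1}; with 0 ≤ l_f ≤ n_f−1 = 6, the allowed l_f values are {1}.
For l_f = 1: m_f ∈ {m_i−1, m_i, m_i+1} ∩ [−1, 1] = {-1, 0, 1} → 3 states.
Total: 3.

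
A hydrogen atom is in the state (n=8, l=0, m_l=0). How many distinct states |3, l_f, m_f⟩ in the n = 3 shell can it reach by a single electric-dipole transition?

E1 requires Δl = ±1, so l_f ∈ {-1, 1}; with 0 ≤ l_f ≤ n_f−1 = 2, the allowed l_f values are {1}.
For l_f = 1: m_f ∈ {m_i−1, m_i, m_i+1} ∩ [−1, 1] = {-1, 0, 1} → 3 states.
Total: 3.

3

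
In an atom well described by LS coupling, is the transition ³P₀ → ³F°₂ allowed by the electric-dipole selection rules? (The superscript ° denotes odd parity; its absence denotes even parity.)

forbidden

ΔL = 0, ±1 (not L=0↔0): L: 1 → 3, ΔL = +2 — fails.
ΔS = 0: S: 1 → 1 — ok.
Parity must change: even → odd — ok.
ΔJ = 0, ±1 (not J=0↔0): J: 0 → 2, ΔJ = +2 — fails.
Rule(s) violated: ΔL, ΔJ.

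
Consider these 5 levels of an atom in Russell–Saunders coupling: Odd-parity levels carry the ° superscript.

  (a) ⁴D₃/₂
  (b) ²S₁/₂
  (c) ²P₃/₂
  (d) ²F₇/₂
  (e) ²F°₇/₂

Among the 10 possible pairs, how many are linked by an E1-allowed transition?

1

(a)–(b): forbidden (parity, ΔS, ΔL).
(a)–(c): forbidden (parity, ΔS).
(a)–(d): forbidden (parity, ΔS, ΔJ).
(a)–(e): forbidden (ΔS, ΔJ).
(b)–(c): forbidden (parity).
(b)–(d): forbidden (parity, ΔL, ΔJ).
(b)–(e): forbidden (ΔL, ΔJ).
(c)–(d): forbidden (parity, ΔL, ΔJ).
(c)–(e): forbidden (ΔL, ΔJ).
(d)–(e): allowed.
Allowed pairs: 1 of 10.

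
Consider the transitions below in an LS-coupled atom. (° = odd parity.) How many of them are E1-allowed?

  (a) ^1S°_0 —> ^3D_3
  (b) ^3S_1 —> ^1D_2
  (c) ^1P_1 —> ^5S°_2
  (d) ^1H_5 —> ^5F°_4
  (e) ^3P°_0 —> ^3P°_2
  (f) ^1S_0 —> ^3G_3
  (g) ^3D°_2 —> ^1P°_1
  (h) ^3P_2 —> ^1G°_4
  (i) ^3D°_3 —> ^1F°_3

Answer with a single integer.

(a) forbidden (ΔS, ΔL, ΔJ fail)
(b) forbidden (parity, ΔS, ΔL fail)
(c) forbidden (ΔS fails)
(d) forbidden (ΔS, ΔL fail)
(e) forbidden (parity, ΔJ fail)
(f) forbidden (parity, ΔS, ΔL, ΔJ fail)
(g) forbidden (parity, ΔS fail)
(h) forbidden (ΔS, ΔL, ΔJ fail)
(i) forbidden (parity, ΔS fail)
Total allowed: 0 of 9.

0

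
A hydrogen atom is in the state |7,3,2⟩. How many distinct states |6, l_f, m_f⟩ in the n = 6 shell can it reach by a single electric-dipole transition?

5

E1 requires Δl = ±1, so l_f ∈ {2, 4}; with 0 ≤ l_f ≤ n_f−1 = 5, the allowed l_f values are {2, 4}.
For l_f = 2: m_f ∈ {m_i−1, m_i, m_i+1} ∩ [−2, 2] = {1, 2} → 2 states.
For l_f = 4: m_f ∈ {m_i−1, m_i, m_i+1} ∩ [−4, 4] = {1, 2, 3} → 3 states.
Total: 5.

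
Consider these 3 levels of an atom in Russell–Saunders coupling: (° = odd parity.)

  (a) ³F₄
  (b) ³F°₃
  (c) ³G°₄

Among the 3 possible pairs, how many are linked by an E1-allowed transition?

2

(a)–(b): allowed.
(a)–(c): allowed.
(b)–(c): forbidden (parity).
Allowed pairs: 2 of 3.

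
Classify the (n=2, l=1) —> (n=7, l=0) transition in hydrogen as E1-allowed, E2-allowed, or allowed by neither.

Δl = 0 − 1 = -1; l_i + l_f = 1.
E1 (Δl = ±1): satisfied.
E2 (Δl = 0,±2, l_i+l_f ≥ 2): not satisfied.

E1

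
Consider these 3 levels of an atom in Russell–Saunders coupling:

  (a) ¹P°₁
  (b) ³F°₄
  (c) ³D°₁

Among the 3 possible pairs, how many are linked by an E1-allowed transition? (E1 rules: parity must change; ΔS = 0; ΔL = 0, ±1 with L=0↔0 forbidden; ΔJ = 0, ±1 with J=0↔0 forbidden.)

0

(a)–(b): forbidden (parity, ΔS, ΔL, ΔJ).
(a)–(c): forbidden (parity, ΔS).
(b)–(c): forbidden (parity, ΔJ).
Allowed pairs: 0 of 3.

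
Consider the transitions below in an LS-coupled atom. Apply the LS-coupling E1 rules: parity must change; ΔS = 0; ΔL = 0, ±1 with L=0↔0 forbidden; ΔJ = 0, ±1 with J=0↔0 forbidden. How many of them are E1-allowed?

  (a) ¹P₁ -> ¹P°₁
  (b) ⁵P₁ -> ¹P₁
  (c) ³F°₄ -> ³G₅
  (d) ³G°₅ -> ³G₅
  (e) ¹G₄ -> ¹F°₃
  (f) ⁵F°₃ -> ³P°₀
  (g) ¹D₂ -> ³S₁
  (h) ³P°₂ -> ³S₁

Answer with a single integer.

5

(a) allowed
(b) forbidden (parity, ΔS fail)
(c) allowed
(d) allowed
(e) allowed
(f) forbidden (parity, ΔS, ΔL, ΔJ fail)
(g) forbidden (parity, ΔS, ΔL fail)
(h) allowed
Total allowed: 5 of 8.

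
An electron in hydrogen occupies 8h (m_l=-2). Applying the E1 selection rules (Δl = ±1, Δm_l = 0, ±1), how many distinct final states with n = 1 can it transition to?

0

E1 requires l_f ∈ {4, 6}, but neither lies in [0, 0], so no final state is reachable.
Total: 0.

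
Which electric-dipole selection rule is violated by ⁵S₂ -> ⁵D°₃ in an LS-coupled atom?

the ΔL = 0, ±1 rule

Reading off the term symbols: S 2→2, L 0→2, J 2→3, parity even→odd.
Parity must change: even → odd — passes.
ΔL = 0, ±1 (not L=0↔0): L: 0 → 2, ΔL = +2 — fails.
ΔJ = 0, ±1 (not J=0↔0): J: 2 → 3, ΔJ = +1 — passes.
ΔS = 0: S: 2 → 2 — passes.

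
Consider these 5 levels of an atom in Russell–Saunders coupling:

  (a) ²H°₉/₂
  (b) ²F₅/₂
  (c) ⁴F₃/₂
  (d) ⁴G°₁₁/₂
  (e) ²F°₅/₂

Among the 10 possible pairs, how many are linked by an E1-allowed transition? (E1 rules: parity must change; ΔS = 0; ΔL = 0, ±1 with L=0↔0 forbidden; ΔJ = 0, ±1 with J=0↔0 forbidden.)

(a)–(b): forbidden (ΔL, ΔJ).
(a)–(c): forbidden (ΔS, ΔL, ΔJ).
(a)–(d): forbidden (parity, ΔS).
(a)–(e): forbidden (parity, ΔL, ΔJ).
(b)–(c): forbidden (parity, ΔS).
(b)–(d): forbidden (ΔS, ΔJ).
(b)–(e): allowed.
(c)–(d): forbidden (ΔJ).
(c)–(e): forbidden (ΔS).
(d)–(e): forbidden (parity, ΔS, ΔJ).
Allowed pairs: 1 of 10.

1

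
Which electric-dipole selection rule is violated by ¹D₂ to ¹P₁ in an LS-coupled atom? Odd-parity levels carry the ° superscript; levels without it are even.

Initial level: S=0, L=2, J=2, parity even. Final level: S=0, L=1, J=1, parity even.
Parity must change: even → even — violated.
ΔS = 0: S: 0 → 0 — satisfied.
ΔL = 0, ±1 (not L=0↔0): L: 2 → 1, ΔL = -1 — satisfied.
ΔJ = 0, ±1 (not J=0↔0): J: 2 → 1, ΔJ = -1 — satisfied.

parity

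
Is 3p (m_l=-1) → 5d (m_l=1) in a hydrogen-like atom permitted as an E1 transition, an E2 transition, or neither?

neither

Δl = 2 − 1 = +1; l_i + l_f = 3.
Δm_l = +2.
E1 (Δl = ±1, |Δm_l| ≤ 1): not satisfied.
E2 (Δl = 0,±2, l_i+l_f ≥ 2, |Δm_l| ≤ 2): not satisfied.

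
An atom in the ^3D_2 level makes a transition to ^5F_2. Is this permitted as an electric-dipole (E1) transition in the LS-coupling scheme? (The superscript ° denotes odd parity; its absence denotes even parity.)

forbidden

Parity must change: even → even — ✗.
ΔS = 0: S: 1 → 2 — ✗.
ΔL = 0, ±1 (not L=0↔0): L: 2 → 3, ΔL = +1 — ✓.
ΔJ = 0, ±1 (not J=0↔0): J: 2 → 2, ΔJ = +0 — ✓.
Rule(s) violated: parity, ΔS.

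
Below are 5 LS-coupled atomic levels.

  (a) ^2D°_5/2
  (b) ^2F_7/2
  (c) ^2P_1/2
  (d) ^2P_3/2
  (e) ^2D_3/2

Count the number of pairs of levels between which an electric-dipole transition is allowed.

(a)–(b): allowed.
(a)–(c): forbidden (ΔJ).
(a)–(d): allowed.
(a)–(e): allowed.
(b)–(c): forbidden (parity, ΔL, ΔJ).
(b)–(d): forbidden (parity, ΔL, ΔJ).
(b)–(e): forbidden (parity, ΔJ).
(c)–(d): forbidden (parity).
(c)–(e): forbidden (parity).
(d)–(e): forbidden (parity).
Allowed pairs: 3 of 10.

3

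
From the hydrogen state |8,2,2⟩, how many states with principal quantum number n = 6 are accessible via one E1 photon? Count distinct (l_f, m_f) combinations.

E1 requires Δl = ±1, so l_f ∈ {1, 3}; with 0 ≤ l_f ≤ n_f−1 = 5, the allowed l_f values are {1, 3}.
For l_f = 1: m_f ∈ {m_i−1, m_i, m_i+1} ∩ [−1, 1] = {1} → 1 state.
For l_f = 3: m_f ∈ {m_i−1, m_i, m_i+1} ∩ [−3, 3] = {1, 2, 3} → 3 states.
Total: 4.

4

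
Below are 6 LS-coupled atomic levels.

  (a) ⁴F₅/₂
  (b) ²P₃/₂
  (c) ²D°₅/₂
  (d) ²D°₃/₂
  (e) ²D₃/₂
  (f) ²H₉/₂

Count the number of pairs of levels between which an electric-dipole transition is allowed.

(a)–(b): forbidden (parity, ΔS, ΔL).
(a)–(c): forbidden (ΔS).
(a)–(d): forbidden (ΔS).
(a)–(e): forbidden (parity, ΔS).
(a)–(f): forbidden (parity, ΔS, ΔL, ΔJ).
(b)–(c): allowed.
(b)–(d): allowed.
(b)–(e): forbidden (parity).
(b)–(f): forbidden (parity, ΔL, ΔJ).
(c)–(d): forbidden (parity).
(c)–(e): allowed.
(c)–(f): forbidden (ΔL, ΔJ).
(d)–(e): allowed.
(d)–(f): forbidden (ΔL, ΔJ).
(e)–(f): forbidden (parity, ΔL, ΔJ).
Allowed pairs: 4 of 15.

4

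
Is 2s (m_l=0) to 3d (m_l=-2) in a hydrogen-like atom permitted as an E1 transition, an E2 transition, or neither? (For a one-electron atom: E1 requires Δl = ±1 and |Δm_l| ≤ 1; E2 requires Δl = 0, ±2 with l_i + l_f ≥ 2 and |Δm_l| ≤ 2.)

Δl = 2 − 0 = +2; l_i + l_f = 2.
Δm_l = -2.
E1 (Δl = ±1, |Δm_l| ≤ 1): not satisfied.
E2 (Δl = 0,±2, l_i+l_f ≥ 2, |Δm_l| ≤ 2): satisfied.

E2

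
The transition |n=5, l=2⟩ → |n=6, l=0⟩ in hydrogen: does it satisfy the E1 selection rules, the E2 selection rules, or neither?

Δl = 0 − 2 = -2; l_i + l_f = 2.
E1 (Δl = ±1): not satisfied.
E2 (Δl = 0,±2, l_i+l_f ≥ 2): satisfied.

E2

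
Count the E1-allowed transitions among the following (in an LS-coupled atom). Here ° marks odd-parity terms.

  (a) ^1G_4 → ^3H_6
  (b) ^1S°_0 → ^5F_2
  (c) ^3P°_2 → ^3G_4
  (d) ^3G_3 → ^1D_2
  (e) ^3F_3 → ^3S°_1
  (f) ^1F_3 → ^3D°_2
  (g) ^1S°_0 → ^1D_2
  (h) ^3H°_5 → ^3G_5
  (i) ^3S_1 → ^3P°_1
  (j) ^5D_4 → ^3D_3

2

(a) forbidden (parity, ΔS, ΔJ fail)
(b) forbidden (ΔS, ΔL, ΔJ fail)
(c) forbidden (ΔL, ΔJ fail)
(d) forbidden (parity, ΔS, ΔL fail)
(e) forbidden (ΔL, ΔJ fail)
(f) forbidden (ΔS fails)
(g) forbidden (ΔL, ΔJ fail)
(h) allowed
(i) allowed
(j) forbidden (parity, ΔS fail)
Total allowed: 2 of 10.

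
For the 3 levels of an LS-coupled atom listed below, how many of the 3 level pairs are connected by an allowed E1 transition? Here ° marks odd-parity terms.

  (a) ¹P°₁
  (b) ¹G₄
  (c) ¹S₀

1

(a)–(b): forbidden (ΔL, ΔJ).
(a)–(c): allowed.
(b)–(c): forbidden (parity, ΔL, ΔJ).
Allowed pairs: 1 of 3.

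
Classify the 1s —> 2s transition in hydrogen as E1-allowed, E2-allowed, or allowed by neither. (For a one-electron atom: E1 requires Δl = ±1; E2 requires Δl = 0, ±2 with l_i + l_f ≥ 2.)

Δl = 0 − 0 = +0; l_i + l_f = 0.
E1 (Δl = ±1): not satisfied.
E2 (Δl = 0,±2, l_i+l_f ≥ 2): not satisfied.

neither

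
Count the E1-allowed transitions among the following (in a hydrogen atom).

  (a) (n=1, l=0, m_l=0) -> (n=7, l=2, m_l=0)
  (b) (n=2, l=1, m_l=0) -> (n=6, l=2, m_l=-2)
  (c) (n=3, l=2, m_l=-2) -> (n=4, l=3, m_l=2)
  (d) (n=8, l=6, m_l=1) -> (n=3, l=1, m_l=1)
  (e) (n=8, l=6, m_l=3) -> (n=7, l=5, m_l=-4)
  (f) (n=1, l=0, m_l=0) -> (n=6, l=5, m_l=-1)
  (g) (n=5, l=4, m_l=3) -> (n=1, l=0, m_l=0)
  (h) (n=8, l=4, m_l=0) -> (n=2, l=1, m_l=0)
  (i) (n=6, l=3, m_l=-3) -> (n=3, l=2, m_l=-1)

(a) forbidden — Δl = +2 (E1 requires Δl = ±1)
(b) forbidden — Δm_l = -2 (E1 requires Δm_l = 0, ±1)
(c) forbidden — Δm_l = +4 (E1 requires Δm_l = 0, ±1)
(d) forbidden — Δl = -5 (E1 requires Δl = ±1)
(e) forbidden — Δm_l = -7 (E1 requires Δm_l = 0, ±1)
(f) forbidden — Δl = +5 (E1 requires Δl = ±1)
(g) forbidden — Δl = -4 (E1 requires Δl = ±1); Δm_l = -3 (E1 requires Δm_l = 0, ±1)
(h) forbidden — Δl = -3 (E1 requires Δl = ±1)
(i) forbidden — Δm_l = +2 (E1 requires Δm_l = 0, ±1)
Total allowed: 0 of 9.

0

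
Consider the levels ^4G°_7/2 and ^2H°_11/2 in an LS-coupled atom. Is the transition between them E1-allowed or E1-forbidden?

forbidden

Reading off the term symbols: S 3/2→1/2, L 4→5, J 7/2→11/2, parity odd→odd.
Parity must change: odd → odd — fails.
ΔS = 0: S: 3/2 → 1/2 — fails.
ΔL = 0, ±1 (not L=0↔0): L: 4 → 5, ΔL = +1 — ok.
ΔJ = 0, ±1 (not J=0↔0): J: 7/2 → 11/2, ΔJ = +2 — fails.
Rule(s) violated: parity, ΔS, ΔJ.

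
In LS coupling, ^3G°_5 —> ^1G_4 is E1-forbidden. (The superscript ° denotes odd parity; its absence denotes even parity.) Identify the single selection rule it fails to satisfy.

the ΔS = 0 rule

ΔL = 0, ±1 (not L=0↔0): L: 4 → 4, ΔL = +0 — satisfied.
ΔJ = 0, ±1 (not J=0↔0): J: 5 → 4, ΔJ = -1 — satisfied.
Parity must change: odd → even — satisfied.
ΔS = 0: S: 1 → 0 — violated.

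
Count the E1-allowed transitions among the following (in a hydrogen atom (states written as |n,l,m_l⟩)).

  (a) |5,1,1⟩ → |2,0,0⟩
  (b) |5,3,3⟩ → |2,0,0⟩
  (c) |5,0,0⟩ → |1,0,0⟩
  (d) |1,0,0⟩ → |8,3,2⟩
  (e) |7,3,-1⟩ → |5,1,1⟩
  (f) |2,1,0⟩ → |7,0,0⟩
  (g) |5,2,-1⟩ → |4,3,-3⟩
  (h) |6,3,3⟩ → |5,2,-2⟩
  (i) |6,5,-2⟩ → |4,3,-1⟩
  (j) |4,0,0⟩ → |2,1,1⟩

(a) allowed
(b) forbidden — Δl = -3 (E1 requires Δl = ±1); Δm_l = -3 (E1 requires Δm_l = 0, ±1)
(c) forbidden — Δl = +0 (E1 requires Δl = ±1)
(d) forbidden — Δl = +3 (E1 requires Δl = ±1); Δm_l = +2 (E1 requires Δm_l = 0, ±1)
(e) forbidden — Δl = -2 (E1 requires Δl = ±1); Δm_l = +2 (E1 requires Δm_l = 0, ±1)
(f) allowed
(g) forbidden — Δm_l = -2 (E1 requires Δm_l = 0, ±1)
(h) forbidden — Δm_l = -5 (E1 requires Δm_l = 0, ±1)
(i) forbidden — Δl = -2 (E1 requires Δl = ±1)
(j) allowed
Total allowed: 3 of 10.

3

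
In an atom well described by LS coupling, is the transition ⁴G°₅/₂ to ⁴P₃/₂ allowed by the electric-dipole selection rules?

forbidden

ΔL = 0, ±1 (not L=0↔0): L: 4 → 1, ΔL = -3 — ✗.
Parity must change: odd → even — ✓.
ΔJ = 0, ±1 (not J=0↔0): J: 5/2 → 3/2, ΔJ = -1 — ✓.
ΔS = 0: S: 3/2 → 3/2 — ✓.
Rule(s) violated: ΔL.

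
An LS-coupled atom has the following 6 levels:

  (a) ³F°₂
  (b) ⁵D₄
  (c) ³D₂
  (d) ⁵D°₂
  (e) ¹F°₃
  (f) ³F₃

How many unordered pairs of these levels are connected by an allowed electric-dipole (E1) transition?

2

(a)–(b): forbidden (ΔS, ΔJ).
(a)–(c): allowed.
(a)–(d): forbidden (parity, ΔS).
(a)–(e): forbidden (parity, ΔS).
(a)–(f): allowed.
(b)–(c): forbidden (parity, ΔS, ΔJ).
(b)–(d): forbidden (ΔJ).
(b)–(e): forbidden (ΔS).
(b)–(f): forbidden (parity, ΔS).
(c)–(d): forbidden (ΔS).
(c)–(e): forbidden (ΔS).
(c)–(f): forbidden (parity).
(d)–(e): forbidden (parity, ΔS).
(d)–(f): forbidden (ΔS).
(e)–(f): forbidden (ΔS).
Allowed pairs: 2 of 15.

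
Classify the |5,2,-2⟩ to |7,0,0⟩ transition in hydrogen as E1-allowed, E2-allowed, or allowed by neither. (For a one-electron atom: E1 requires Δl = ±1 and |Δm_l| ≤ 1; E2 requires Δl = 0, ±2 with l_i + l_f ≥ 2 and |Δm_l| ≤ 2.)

E2

Δl = 0 − 2 = -2; l_i + l_f = 2.
Δm_l = +2.
E1 (Δl = ±1, |Δm_l| ≤ 1): not satisfied.
E2 (Δl = 0,±2, l_i+l_f ≥ 2, |Δm_l| ≤ 2): satisfied.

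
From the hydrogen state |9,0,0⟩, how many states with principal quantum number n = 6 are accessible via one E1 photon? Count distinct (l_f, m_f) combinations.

3

E1 requires Δl = ±1, so l_f ∈ {-1, 1}; with 0 ≤ l_f ≤ n_f−1 = 5, the allowed l_f values are {1}.
For l_f = 1: m_f ∈ {m_i−1, m_i, m_i+1} ∩ [−1, 1] = {-1, 0, 1} → 3 states.
Total: 3.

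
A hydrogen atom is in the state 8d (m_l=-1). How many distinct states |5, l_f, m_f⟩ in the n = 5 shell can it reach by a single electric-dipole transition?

E1 requires Δl = ±1, so l_f ∈ {1, 3}; with 0 ≤ l_f ≤ n_f−1 = 4, the allowed l_f values are {1, 3}.
For l_f = 1: m_f ∈ {m_i−1, m_i, m_i+1} ∩ [−1, 1] = {-1, 0} → 2 states.
For l_f = 3: m_f ∈ {m_i−1, m_i, m_i+1} ∩ [−3, 3] = {-2, -1, 0} → 3 states.
Total: 5.

5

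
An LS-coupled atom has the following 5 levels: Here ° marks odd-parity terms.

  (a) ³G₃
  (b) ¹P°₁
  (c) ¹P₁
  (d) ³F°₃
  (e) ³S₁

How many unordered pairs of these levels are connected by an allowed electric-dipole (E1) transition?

(a)–(b): forbidden (ΔS, ΔL, ΔJ).
(a)–(c): forbidden (parity, ΔS, ΔL, ΔJ).
(a)–(d): allowed.
(a)–(e): forbidden (parity, ΔL, ΔJ).
(b)–(c): allowed.
(b)–(d): forbidden (parity, ΔS, ΔL, ΔJ).
(b)–(e): forbidden (ΔS).
(c)–(d): forbidden (ΔS, ΔL, ΔJ).
(c)–(e): forbidden (parity, ΔS).
(d)–(e): forbidden (ΔL, ΔJ).
Allowed pairs: 2 of 10.

2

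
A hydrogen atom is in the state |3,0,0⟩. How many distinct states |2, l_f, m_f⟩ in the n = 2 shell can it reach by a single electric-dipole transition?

3

E1 requires Δl = ±1, so l_f ∈ {-1, 1}; with 0 ≤ l_f ≤ n_f−1 = 1, the allowed l_f values are {1}.
For l_f = 1: m_f ∈ {m_i−1, m_i, m_i+1} ∩ [−1, 1] = {-1, 0, 1} → 3 states.
Total: 3.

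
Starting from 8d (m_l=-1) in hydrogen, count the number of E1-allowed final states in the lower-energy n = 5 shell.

E1 requires Δl = ±1, so l_f ∈ {1, 3}; with 0 ≤ l_f ≤ n_f−1 = 4, the allowed l_f values are {1, 3}.
For l_f = 1: m_f ∈ {m_i−1, m_i, m_i+1} ∩ [−1, 1] = {-1, 0} → 2 states.
For l_f = 3: m_f ∈ {m_i−1, m_i, m_i+1} ∩ [−3, 3] = {-2, -1, 0} → 3 states.
Total: 5.

5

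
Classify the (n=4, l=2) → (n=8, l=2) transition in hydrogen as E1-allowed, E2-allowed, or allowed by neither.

Δl = 2 − 2 = +0; l_i + l_f = 4.
E1 (Δl = ±1): not satisfied.
E2 (Δl = 0,±2, l_i+l_f ≥ 2): satisfied.

E2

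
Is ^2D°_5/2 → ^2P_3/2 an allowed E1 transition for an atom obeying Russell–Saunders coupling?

allowed

Initial level: S=1/2, L=2, J=5/2, parity odd. Final level: S=1/2, L=1, J=3/2, parity even.
Parity must change: odd → even — passes.
ΔS = 0: S: 1/2 → 1/2 — passes.
ΔL = 0, ±1 (not L=0↔0): L: 2 → 1, ΔL = -1 — passes.
ΔJ = 0, ±1 (not J=0↔0): J: 5/2 → 3/2, ΔJ = -1 — passes.
All four E1 rules are satisfied.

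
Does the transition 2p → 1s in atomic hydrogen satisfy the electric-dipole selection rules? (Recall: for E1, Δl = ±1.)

l: 1 → 0 (Δl = -1). Δl = ±1 ✓.
All E1 selection rules are satisfied.

allowed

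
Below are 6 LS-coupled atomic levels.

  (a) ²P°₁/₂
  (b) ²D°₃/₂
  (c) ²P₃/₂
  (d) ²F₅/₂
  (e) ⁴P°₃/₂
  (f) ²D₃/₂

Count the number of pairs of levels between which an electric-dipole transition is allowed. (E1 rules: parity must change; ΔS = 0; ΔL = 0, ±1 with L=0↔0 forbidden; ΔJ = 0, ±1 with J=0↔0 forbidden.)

(a)–(b): forbidden (parity).
(a)–(c): allowed.
(a)–(d): forbidden (ΔL, ΔJ).
(a)–(e): forbidden (parity, ΔS).
(a)–(f): allowed.
(b)–(c): allowed.
(b)–(d): allowed.
(b)–(e): forbidden (parity, ΔS).
(b)–(f): allowed.
(c)–(d): forbidden (parity, ΔL).
(c)–(e): forbidden (ΔS).
(c)–(f): forbidden (parity).
(d)–(e): forbidden (ΔS, ΔL).
(d)–(f): forbidden (parity).
(e)–(f): forbidden (ΔS).
Allowed pairs: 5 of 15.

5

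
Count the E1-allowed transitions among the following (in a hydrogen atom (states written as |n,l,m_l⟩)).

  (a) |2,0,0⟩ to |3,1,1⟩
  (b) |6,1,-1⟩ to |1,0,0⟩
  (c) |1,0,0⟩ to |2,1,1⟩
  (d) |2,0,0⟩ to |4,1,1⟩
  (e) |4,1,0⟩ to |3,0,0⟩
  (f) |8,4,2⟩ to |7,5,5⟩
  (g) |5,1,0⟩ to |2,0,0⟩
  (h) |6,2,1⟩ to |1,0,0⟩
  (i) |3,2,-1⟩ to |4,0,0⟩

(a) allowed
(b) allowed
(c) allowed
(d) allowed
(e) allowed
(f) forbidden — Δm_l = +3 (E1 requires Δm_l = 0, ±1)
(g) allowed
(h) forbidden — Δl = -2 (E1 requires Δl = ±1)
(i) forbidden — Δl = -2 (E1 requires Δl = ±1)
Total allowed: 6 of 9.

6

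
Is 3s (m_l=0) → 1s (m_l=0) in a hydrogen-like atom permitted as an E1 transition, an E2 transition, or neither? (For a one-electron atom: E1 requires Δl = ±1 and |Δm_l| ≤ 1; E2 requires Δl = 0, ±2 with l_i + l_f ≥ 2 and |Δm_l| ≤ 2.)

neither

Δl = 0 − 0 = +0; l_i + l_f = 0.
Δm_l = +0.
E1 (Δl = ±1, |Δm_l| ≤ 1): not satisfied.
E2 (Δl = 0,±2, l_i+l_f ≥ 2, |Δm_l| ≤ 2): not satisfied.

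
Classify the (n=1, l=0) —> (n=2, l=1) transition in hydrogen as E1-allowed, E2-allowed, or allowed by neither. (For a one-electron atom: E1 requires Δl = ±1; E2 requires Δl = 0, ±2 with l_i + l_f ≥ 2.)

Δl = 1 − 0 = +1; l_i + l_f = 1.
E1 (Δl = ±1): satisfied.
E2 (Δl = 0,±2, l_i+l_f ≥ 2): not satisfied.

E1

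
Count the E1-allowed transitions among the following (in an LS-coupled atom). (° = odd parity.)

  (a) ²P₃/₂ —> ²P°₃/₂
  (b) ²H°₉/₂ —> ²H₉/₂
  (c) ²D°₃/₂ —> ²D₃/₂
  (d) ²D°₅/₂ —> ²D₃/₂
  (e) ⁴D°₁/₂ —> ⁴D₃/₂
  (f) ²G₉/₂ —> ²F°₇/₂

6

(a) allowed
(b) allowed
(c) allowed
(d) allowed
(e) allowed
(f) allowed
Total allowed: 6 of 6.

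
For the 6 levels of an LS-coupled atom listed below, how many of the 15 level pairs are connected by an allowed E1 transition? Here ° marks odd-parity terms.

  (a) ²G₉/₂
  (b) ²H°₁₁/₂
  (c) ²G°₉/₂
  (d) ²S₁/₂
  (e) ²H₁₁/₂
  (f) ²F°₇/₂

(a)–(b): allowed.
(a)–(c): allowed.
(a)–(d): forbidden (parity, ΔL, ΔJ).
(a)–(e): forbidden (parity).
(a)–(f): allowed.
(b)–(c): forbidden (parity).
(b)–(d): forbidden (ΔL, ΔJ).
(b)–(e): allowed.
(b)–(f): forbidden (parity, ΔL, ΔJ).
(c)–(d): forbidden (ΔL, ΔJ).
(c)–(e): allowed.
(c)–(f): forbidden (parity).
(d)–(e): forbidden (parity, ΔL, ΔJ).
(d)–(f): forbidden (ΔL, ΔJ).
(e)–(f): forbidden (ΔL, ΔJ).
Allowed pairs: 5 of 15.

5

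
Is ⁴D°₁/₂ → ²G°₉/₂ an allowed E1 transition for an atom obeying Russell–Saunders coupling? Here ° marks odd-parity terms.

forbidden

Reading off the term symbols: S 3/2→1/2, L 2→4, J 1/2→9/2, parity odd→odd.
Parity must change: odd → odd — fails.
ΔS = 0: S: 3/2 → 1/2 — fails.
ΔL = 0, ±1 (not L=0↔0): L: 2 → 4, ΔL = +2 — fails.
ΔJ = 0, ±1 (not J=0↔0): J: 1/2 → 9/2, ΔJ = +4 — fails.
Rule(s) violated: parity, ΔS, ΔL, ΔJ.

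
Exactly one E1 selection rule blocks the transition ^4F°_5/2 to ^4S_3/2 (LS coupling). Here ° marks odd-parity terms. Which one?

Initial level: S=3/2, L=3, J=5/2, parity odd. Final level: S=3/2, L=0, J=3/2, parity even.
Parity must change: odd → even — passes.
ΔS = 0: S: 3/2 → 3/2 — passes.
ΔL = 0, ±1 (not L=0↔0): L: 3 → 0, ΔL = -3 — fails.
ΔJ = 0, ±1 (not J=0↔0): J: 5/2 → 3/2, ΔJ = -1 — passes.

the ΔL = 0, ±1 rule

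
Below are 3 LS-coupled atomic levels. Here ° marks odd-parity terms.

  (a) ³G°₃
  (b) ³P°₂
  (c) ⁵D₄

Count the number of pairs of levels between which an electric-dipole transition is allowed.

0

(a)–(b): forbidden (parity, ΔL).
(a)–(c): forbidden (ΔS, ΔL).
(b)–(c): forbidden (ΔS, ΔJ).
Allowed pairs: 0 of 3.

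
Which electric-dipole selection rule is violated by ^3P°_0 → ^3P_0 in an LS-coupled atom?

Parity must change: odd → even — satisfied.
ΔS = 0: S: 1 → 1 — satisfied.
ΔL = 0, ±1 (not L=0↔0): L: 1 → 1, ΔL = +0 — satisfied.
ΔJ = 0, ±1 (not J=0↔0): J: 0 → 0, ΔJ = +0 — violated.

the J=0 ↔ J=0 exclusion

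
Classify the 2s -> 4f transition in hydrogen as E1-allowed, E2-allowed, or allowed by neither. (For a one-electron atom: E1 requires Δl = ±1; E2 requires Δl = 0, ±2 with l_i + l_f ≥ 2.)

neither

Δl = 3 − 0 = +3; l_i + l_f = 3.
E1 (Δl = ±1): not satisfied.
E2 (Δl = 0,±2, l_i+l_f ≥ 2): not satisfied.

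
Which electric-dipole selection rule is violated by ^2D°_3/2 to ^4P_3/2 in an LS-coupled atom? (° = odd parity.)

ΔS = 0: S: 1/2 → 3/2 — ✗.
ΔJ = 0, ±1 (not J=0↔0): J: 3/2 → 3/2, ΔJ = +0 — ✓.
ΔL = 0, ±1 (not L=0↔0): L: 2 → 1, ΔL = -1 — ✓.
Parity must change: odd → even — ✓.

the ΔS = 0 rule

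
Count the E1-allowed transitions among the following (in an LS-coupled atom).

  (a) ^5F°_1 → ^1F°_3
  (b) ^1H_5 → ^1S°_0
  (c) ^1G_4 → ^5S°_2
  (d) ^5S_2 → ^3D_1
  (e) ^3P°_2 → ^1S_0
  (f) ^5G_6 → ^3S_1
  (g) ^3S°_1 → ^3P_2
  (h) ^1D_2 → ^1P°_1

2

(a) forbidden (parity, ΔS, ΔJ fail)
(b) forbidden (ΔL, ΔJ fail)
(c) forbidden (ΔS, ΔL, ΔJ fail)
(d) forbidden (parity, ΔS, ΔL fail)
(e) forbidden (ΔS, ΔJ fail)
(f) forbidden (parity, ΔS, ΔL, ΔJ fail)
(g) allowed
(h) allowed
Total allowed: 2 of 8.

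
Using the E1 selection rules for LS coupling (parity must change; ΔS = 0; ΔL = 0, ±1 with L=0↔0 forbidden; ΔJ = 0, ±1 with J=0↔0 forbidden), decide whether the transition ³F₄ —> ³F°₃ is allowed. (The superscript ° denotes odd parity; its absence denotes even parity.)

ΔL = 0, ±1 (not L=0↔0): L: 3 → 3, ΔL = +0 — satisfied.
ΔS = 0: S: 1 → 1 — satisfied.
ΔJ = 0, ±1 (not J=0↔0): J: 4 → 3, ΔJ = -1 — satisfied.
Parity must change: even → odd — satisfied.
All four E1 rules are satisfied.

allowed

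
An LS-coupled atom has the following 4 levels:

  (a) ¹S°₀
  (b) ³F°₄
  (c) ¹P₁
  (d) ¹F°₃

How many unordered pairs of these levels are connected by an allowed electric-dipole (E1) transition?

1

(a)–(b): forbidden (parity, ΔS, ΔL, ΔJ).
(a)–(c): allowed.
(a)–(d): forbidden (parity, ΔL, ΔJ).
(b)–(c): forbidden (ΔS, ΔL, ΔJ).
(b)–(d): forbidden (parity, ΔS).
(c)–(d): forbidden (ΔL, ΔJ).
Allowed pairs: 1 of 6.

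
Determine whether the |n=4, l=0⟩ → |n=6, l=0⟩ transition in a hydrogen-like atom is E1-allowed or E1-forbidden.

forbidden

l: 0 → 0 (Δl = +0). Δl = ±1 violated.
The transition is electric-dipole forbidden.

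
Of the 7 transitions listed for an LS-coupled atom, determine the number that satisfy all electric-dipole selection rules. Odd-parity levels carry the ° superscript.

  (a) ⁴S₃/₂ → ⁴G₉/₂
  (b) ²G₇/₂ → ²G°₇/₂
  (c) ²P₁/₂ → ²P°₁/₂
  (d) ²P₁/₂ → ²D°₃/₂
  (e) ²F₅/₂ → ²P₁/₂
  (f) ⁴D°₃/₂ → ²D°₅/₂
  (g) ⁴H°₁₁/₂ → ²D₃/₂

3

(a) forbidden (parity, ΔL, ΔJ fail)
(b) allowed
(c) allowed
(d) allowed
(e) forbidden (parity, ΔL, ΔJ fail)
(f) forbidden (parity, ΔS fail)
(g) forbidden (ΔS, ΔL, ΔJ fail)
Total allowed: 3 of 7.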